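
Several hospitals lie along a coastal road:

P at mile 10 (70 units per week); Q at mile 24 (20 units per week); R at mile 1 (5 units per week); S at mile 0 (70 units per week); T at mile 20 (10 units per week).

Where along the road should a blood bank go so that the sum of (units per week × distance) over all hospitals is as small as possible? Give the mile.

x = 10

For a sum of weighted absolute distances on a line, the optimum is the weighted median (not the mean). Total weight W = 175; half-weight = 87.5.
Sort by position and accumulate weight:
  mile 0 (S, w=70) → cum 70
  mile 1 (R, w=5) → cum 75
  mile 10 (P, w=70) → cum 145  ≥ 87.5 → median here
  mile 20 (T, w=10) → cum 155
  mile 24 (Q, w=20) → cum 175
Optimal location: mile 10.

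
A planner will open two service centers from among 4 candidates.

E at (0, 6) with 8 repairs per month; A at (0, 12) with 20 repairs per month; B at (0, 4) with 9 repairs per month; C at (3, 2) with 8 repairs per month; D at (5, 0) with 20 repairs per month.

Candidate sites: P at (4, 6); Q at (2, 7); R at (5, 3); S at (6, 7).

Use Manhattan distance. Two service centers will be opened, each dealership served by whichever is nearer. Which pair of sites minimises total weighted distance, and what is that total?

{Q, R}, total 293

Evaluate every pair (each demand assigned to the nearer of the two):
  {Q, R}: total = 293
  {P, R}: total = 370
  {P, Q}: total = 389
  {R, S}: total = 414
  {Q, S}: total = 417
  {P, S}: total = 466
Best pair: {Q, R} with total 293.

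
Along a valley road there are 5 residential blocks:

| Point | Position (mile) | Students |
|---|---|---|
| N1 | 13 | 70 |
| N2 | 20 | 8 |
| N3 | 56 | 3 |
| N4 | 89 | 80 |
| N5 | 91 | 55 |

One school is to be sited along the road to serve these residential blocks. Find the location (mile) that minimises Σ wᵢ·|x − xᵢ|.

x = 89

For a sum of weighted absolute distances on a line, the optimum is the weighted median (not the mean). Total weight W = 216; half-weight = 108.
Sort by position and accumulate weight:
  mile 13 (N1, w=70) → cum 70
  mile 20 (N2, w=8) → cum 78
  mile 56 (N3, w=3) → cum 81
  mile 89 (N4, w=80) → cum 161  ≥ 108 → median here
  mile 91 (N5, w=55) → cum 216
Optimal location: mile 89.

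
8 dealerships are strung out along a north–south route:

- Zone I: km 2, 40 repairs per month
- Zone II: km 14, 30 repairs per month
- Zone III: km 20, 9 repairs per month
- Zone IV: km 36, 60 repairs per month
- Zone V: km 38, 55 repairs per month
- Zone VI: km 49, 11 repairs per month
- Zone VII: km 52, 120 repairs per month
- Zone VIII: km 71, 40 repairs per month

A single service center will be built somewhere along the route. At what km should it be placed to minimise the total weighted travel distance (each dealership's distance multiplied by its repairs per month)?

For a sum of weighted absolute distances on a line, the optimum is the weighted median (not the mean). Total weight W = 365; half-weight = 182.5.
Sort by position and accumulate weight:
  km 2 (Zone I, w=40) → cum 40
  km 14 (Zone II, w=30) → cum 70
  km 20 (Zone III, w=9) → cum 79
  km 36 (Zone IV, w=60) → cum 139
  km 38 (Zone V, w=55) → cum 194  ≥ 182.5 → median here
  km 49 (Zone VI, w=11) → cum 205
  km 52 (Zone VII, w=120) → cum 325
  km 71 (Zone VIII, w=40) → cum 365
Optimal location: km 38.

x = 38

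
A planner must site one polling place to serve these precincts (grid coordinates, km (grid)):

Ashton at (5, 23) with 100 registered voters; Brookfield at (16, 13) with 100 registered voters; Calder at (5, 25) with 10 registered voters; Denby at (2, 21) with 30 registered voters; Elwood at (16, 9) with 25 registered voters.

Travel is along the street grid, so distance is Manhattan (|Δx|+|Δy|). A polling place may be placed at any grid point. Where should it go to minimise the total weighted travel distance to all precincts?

(5, 21)

Manhattan distance separates: Σwᵢ(|x−xᵢ|+|y−yᵢ|) = Σwᵢ|x−xᵢ| + Σwᵢ|y−yᵢ|, so x and y are optimised independently as 1-D weighted medians.
Total weight W = 265; half = 132.5.
x-coordinate, sorted with cumulative weight:
  x=2 (Denby, w=30) cum 30
  x=5 (Ashton, w=100) cum 130
  x=5 (Calder, w=10) cum 140  ← median
  x=16 (Brookfield, w=100) cum 240
  x=16 (Elwood, w=25) cum 265
⇒ x* = 5
y-coordinate, sorted with cumulative weight:
  y=9 (Elwood, w=25) cum 25
  y=13 (Brookfield, w=100) cum 125
  y=21 (Denby, w=30) cum 155  ← median
  y=23 (Ashton, w=100) cum 255
  y=25 (Calder, w=10) cum 265
⇒ y* = 21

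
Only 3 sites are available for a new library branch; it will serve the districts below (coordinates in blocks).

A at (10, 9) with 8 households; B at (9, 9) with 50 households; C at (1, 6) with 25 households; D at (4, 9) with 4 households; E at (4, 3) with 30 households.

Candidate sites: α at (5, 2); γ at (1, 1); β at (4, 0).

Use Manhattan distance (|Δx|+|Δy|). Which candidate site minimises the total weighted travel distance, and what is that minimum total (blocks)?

Total weighted distance at each candidate:
  α (5, 2): total = 938
  γ (1, 1): total = 1255
  β (4, 0): total = 1171
Minimum is at α with total 938 blocks.

α, total 938 blocks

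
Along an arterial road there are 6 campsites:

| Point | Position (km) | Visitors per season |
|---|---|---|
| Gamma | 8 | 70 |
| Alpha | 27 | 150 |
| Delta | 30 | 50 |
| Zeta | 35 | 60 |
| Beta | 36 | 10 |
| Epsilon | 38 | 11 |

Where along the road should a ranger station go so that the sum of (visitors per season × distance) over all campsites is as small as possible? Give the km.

x = 27

For a sum of weighted absolute distances on a line, the optimum is the weighted median (not the mean). Total weight W = 351; half-weight = 175.5.
Sort by position and accumulate weight:
  km 8 (Gamma, w=70) → cum 70
  km 27 (Alpha, w=150) → cum 220  ≥ 175.5 → median here
  km 30 (Delta, w=50) → cum 270
  km 35 (Zeta, w=60) → cum 330
  km 36 (Beta, w=10) → cum 340
  km 38 (Epsilon, w=11) → cum 351
Optimal location: km 27.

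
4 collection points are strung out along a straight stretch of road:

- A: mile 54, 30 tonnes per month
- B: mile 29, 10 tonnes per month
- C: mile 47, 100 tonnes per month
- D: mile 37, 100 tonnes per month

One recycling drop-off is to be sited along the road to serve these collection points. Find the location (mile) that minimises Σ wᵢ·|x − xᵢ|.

For a sum of weighted absolute distances on a line, the optimum is the weighted median (not the mean). Total weight W = 240; half-weight = 120.
Sort by position and accumulate weight:
  mile 29 (B, w=10) → cum 10
  mile 37 (D, w=100) → cum 110
  mile 47 (C, w=100) → cum 210  ≥ 120 → median here
  mile 54 (A, w=30) → cum 240
Optimal location: mile 47.

x = 47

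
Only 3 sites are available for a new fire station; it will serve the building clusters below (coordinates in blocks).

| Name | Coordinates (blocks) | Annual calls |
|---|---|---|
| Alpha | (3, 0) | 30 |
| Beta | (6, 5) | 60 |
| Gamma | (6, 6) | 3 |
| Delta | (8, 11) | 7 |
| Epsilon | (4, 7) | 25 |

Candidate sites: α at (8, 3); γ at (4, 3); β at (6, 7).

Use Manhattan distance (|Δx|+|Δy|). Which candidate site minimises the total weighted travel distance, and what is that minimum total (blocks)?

β, total 515 blocks

Total weighted distance at each candidate:
  α (8, 3): total = 751
  γ (4, 3): total = 559
  β (6, 7): total = 515
Minimum is at β with total 515 blocks.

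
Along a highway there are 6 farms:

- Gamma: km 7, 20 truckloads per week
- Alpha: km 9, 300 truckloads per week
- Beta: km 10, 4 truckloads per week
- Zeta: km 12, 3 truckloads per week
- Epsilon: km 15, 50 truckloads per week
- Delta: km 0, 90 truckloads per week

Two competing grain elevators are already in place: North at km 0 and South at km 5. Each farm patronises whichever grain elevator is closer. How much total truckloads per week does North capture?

90

The indifferent point is the midpoint (0+5)/2 = 2.5; farms left of it (closer to North at 0) go to North, those right go to South.
  Delta at 0 (w=90) → North
  Gamma at 7 (w=20) → South
  Alpha at 9 (w=300) → South
  Beta at 10 (w=4) → South
  Zeta at 12 (w=3) → South
  Epsilon at 15 (w=50) → South
North captures 90; South captures 377.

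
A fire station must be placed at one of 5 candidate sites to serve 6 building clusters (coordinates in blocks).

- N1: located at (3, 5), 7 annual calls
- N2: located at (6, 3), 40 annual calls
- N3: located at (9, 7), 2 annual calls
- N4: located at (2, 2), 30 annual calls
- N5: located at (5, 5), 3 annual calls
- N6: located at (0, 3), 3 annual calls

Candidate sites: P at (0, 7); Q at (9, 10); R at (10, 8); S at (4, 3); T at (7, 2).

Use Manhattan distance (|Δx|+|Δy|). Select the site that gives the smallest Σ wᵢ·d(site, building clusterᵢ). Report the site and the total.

S, total 230 blocks

Total weighted distance at each candidate:
  P (0, 7): total = 696
  Q (9, 10): total = 1008
  R (10, 8): total = 923
  S (4, 3): total = 230
  T (7, 2): total = 332
Minimum is at S with total 230 blocks.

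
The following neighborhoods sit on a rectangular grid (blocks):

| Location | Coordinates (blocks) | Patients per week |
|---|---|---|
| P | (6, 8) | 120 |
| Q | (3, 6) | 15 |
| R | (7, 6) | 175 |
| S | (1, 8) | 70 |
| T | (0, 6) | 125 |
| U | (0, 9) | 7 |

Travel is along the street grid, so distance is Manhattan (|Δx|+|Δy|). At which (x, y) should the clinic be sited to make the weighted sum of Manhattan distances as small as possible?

Manhattan distance separates: Σwᵢ(|x−xᵢ|+|y−yᵢ|) = Σwᵢ|x−xᵢ| + Σwᵢ|y−yᵢ|, so x and y are optimised independently as 1-D weighted medians.
Total weight W = 512; half = 256.
x-coordinate, sorted with cumulative weight:
  x=0 (T, w=125) cum 125
  x=0 (U, w=7) cum 132
  x=1 (S, w=70) cum 202
  x=3 (Q, w=15) cum 217
  x=6 (P, w=120) cum 337  ← median
  x=7 (R, w=175) cum 512
⇒ x* = 6
y-coordinate, sorted with cumulative weight:
  y=6 (Q, w=15) cum 15
  y=6 (R, w=175) cum 190
  y=6 (T, w=125) cum 315  ← median
  y=8 (P, w=120) cum 435
  y=8 (S, w=70) cum 505
  y=9 (U, w=7) cum 512
⇒ y* = 6

(6, 6)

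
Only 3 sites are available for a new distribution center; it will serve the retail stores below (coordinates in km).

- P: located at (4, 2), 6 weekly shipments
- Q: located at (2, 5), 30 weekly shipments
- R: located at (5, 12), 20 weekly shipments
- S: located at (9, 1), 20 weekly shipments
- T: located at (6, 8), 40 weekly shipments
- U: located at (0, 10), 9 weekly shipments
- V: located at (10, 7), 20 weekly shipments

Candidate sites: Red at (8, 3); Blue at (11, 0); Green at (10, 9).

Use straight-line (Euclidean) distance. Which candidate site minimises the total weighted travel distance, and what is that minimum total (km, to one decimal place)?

Red, total 849.5 km

Total weighted distance at each candidate:
  Red (8, 3): total = 849.5
  Blue (11, 0): total = 1318.2
  Green (10, 9): total = 896.9
Minimum is at Red with total 849.5 km.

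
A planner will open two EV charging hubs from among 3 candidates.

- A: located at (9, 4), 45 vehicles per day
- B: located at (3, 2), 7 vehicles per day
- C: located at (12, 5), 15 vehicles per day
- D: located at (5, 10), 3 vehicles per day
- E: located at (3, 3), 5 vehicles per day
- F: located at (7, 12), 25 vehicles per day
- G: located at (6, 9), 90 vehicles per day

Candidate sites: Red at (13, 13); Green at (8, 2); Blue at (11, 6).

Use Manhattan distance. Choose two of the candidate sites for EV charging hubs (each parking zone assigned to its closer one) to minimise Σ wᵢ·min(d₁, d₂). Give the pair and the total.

{Green, Blue}, total 1230

Evaluate every pair (each demand assigned to the nearer of the two):
  {Green, Blue}: total = 1230
  {Red, Blue}: total = 1274
  {Red, Green}: total = 1323
Best pair: {Green, Blue} with total 1230.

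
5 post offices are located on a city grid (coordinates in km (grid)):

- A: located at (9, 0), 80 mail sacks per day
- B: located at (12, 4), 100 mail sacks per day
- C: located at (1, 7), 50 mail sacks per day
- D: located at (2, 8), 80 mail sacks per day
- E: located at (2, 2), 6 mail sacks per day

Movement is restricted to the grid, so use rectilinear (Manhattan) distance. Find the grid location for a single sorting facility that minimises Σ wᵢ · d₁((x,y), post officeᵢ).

(9, 4)

Manhattan distance separates: Σwᵢ(|x−xᵢ|+|y−yᵢ|) = Σwᵢ|x−xᵢ| + Σwᵢ|y−yᵢ|, so x and y are optimised independently as 1-D weighted medians.
Total weight W = 316; half = 158.
x-coordinate, sorted with cumulative weight:
  x=1 (C, w=50) cum 50
  x=2 (D, w=80) cum 130
  x=2 (E, w=6) cum 136
  x=9 (A, w=80) cum 216  ← median
  x=12 (B, w=100) cum 316
⇒ x* = 9
y-coordinate, sorted with cumulative weight:
  y=0 (A, w=80) cum 80
  y=2 (E, w=6) cum 86
  y=4 (B, w=100) cum 186  ← median
  y=7 (C, w=50) cum 236
  y=8 (D, w=80) cum 316
⇒ y* = 4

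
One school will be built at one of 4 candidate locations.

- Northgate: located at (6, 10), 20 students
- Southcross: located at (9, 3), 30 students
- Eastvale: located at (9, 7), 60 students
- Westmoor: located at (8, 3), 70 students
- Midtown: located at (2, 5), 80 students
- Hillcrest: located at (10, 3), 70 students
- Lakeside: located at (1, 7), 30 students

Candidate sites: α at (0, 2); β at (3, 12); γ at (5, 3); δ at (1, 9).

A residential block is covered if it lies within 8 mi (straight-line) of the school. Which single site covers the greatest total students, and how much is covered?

γ, covering 360

Coverage radius r = 8 mi; a point is covered iff (Δx)²+(Δy)² ≤ 8² = 64.
  α (0, 2): covers {Midtown, Lakeside} → 110
  β (3, 12): covers {Northgate, Eastvale, Midtown, Lakeside} → 190
  γ (5, 3): covers {Northgate, Southcross, Eastvale, Westmoor, Midtown, Hillcrest, Lakeside} → 360
  δ (1, 9): covers {Northgate, Midtown, Lakeside} → 130
Maximum coverage at γ: 360 students.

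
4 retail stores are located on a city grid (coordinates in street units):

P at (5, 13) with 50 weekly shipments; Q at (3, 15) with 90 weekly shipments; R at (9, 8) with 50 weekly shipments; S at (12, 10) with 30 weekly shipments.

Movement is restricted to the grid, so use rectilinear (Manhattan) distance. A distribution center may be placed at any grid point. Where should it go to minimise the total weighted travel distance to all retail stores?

Manhattan distance separates: Σwᵢ(|x−xᵢ|+|y−yᵢ|) = Σwᵢ|x−xᵢ| + Σwᵢ|y−yᵢ|, so x and y are optimised independently as 1-D weighted medians.
Total weight W = 220; half = 110.
x-coordinate, sorted with cumulative weight:
  x=3 (Q, w=90) cum 90
  x=5 (P, w=50) cum 140  ← median
  x=9 (R, w=50) cum 190
  x=12 (S, w=30) cum 220
⇒ x* = 5
y-coordinate, sorted with cumulative weight:
  y=8 (R, w=50) cum 50
  y=10 (S, w=30) cum 80
  y=13 (P, w=50) cum 130  ← median
  y=15 (Q, w=90) cum 220
⇒ y* = 13

(5, 13)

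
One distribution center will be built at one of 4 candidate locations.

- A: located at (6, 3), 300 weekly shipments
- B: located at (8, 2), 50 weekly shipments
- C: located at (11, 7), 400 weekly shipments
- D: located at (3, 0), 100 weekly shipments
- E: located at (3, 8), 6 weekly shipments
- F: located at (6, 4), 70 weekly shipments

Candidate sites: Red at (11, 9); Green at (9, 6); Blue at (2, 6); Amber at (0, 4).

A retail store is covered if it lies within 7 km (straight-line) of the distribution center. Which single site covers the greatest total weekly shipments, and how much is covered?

Coverage radius r = 7 km; a point is covered iff (Δx)²+(Δy)² ≤ 7² = 49.
  Red (11, 9): covers {C} → 400
  Green (9, 6): covers {A, B, C, E, F} → 826
  Blue (2, 6): covers {A, D, E, F} → 476
  Amber (0, 4): covers {A, D, E, F} → 476
Maximum coverage at Green: 826 weekly shipments.

Green, covering 826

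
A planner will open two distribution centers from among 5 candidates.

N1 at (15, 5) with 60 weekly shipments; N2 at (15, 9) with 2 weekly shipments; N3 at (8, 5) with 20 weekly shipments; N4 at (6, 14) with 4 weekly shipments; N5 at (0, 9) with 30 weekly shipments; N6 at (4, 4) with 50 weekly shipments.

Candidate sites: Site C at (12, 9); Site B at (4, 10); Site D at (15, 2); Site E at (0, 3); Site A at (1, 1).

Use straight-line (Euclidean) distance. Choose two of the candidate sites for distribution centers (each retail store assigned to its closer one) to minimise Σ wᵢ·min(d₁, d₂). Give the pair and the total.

Evaluate every pair (each demand assigned to the nearer of the two):
  {Site B, Site D}: total = 763.6
  {Site D, Site E}: total = 782.6
  {Site C, Site E}: total = 836.5
  {Site D, Site A}: total = 856.0
  {Site C, Site B}: total = 860.7
  {Site C, Site A}: total = 904.4
  {Site C, Site D}: total = 1162.1
  {Site B, Site E}: total = 1222.9
  {Site B, Site A}: total = 1228.8
  {Site E, Site A}: total = 1503.4
Best pair: {Site B, Site D} with total 763.6.

{Site B, Site D}, total 763.6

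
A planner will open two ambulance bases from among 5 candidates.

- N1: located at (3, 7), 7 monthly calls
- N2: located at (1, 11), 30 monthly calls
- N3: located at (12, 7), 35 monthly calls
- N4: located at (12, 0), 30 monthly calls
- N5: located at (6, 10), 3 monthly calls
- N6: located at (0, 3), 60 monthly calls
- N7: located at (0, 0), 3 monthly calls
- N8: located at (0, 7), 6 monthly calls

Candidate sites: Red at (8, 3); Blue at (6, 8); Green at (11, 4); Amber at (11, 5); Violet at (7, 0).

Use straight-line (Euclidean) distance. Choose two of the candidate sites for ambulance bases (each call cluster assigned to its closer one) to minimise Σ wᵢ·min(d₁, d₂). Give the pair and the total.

{Blue, Amber}, total 969.4

Evaluate every pair (each demand assigned to the nearer of the two):
  {Blue, Amber}: total = 969.4
  {Blue, Green}: total = 972.5
  {Blue, Violet}: total = 1080.4
  {Red, Blue}: total = 1081.8
  {Red, Amber}: total = 1172.5
  {Red, Green}: total = 1179.2
  {Amber, Violet}: total = 1193.1
  {Green, Violet}: total = 1217.8
  {Red, Violet}: total = 1265.2
  {Green, Amber}: total = 1395.7
Best pair: {Blue, Amber} with total 969.4.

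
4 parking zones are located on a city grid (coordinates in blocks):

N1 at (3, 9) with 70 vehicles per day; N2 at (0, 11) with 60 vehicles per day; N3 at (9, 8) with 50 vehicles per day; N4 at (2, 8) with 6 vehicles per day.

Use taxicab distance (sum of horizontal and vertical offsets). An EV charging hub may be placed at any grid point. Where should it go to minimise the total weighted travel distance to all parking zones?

Manhattan distance separates: Σwᵢ(|x−xᵢ|+|y−yᵢ|) = Σwᵢ|x−xᵢ| + Σwᵢ|y−yᵢ|, so x and y are optimised independently as 1-D weighted medians.
Total weight W = 186; half = 93.
x-coordinate, sorted with cumulative weight:
  x=0 (N2, w=60) cum 60
  x=2 (N4, w=6) cum 66
  x=3 (N1, w=70) cum 136  ← median
  x=9 (N3, w=50) cum 186
⇒ x* = 3
y-coordinate, sorted with cumulative weight:
  y=8 (N3, w=50) cum 50
  y=8 (N4, w=6) cum 56
  y=9 (N1, w=70) cum 126  ← median
  y=11 (N2, w=60) cum 186
⇒ y* = 9

(3, 9)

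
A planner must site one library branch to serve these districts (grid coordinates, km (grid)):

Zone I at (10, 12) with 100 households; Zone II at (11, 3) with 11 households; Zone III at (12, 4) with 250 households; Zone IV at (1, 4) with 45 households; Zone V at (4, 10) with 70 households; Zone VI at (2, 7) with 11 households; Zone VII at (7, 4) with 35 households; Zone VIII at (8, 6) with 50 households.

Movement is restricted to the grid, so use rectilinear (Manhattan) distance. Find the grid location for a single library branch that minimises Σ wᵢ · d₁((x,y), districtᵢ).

Manhattan distance separates: Σwᵢ(|x−xᵢ|+|y−yᵢ|) = Σwᵢ|x−xᵢ| + Σwᵢ|y−yᵢ|, so x and y are optimised independently as 1-D weighted medians.
Total weight W = 572; half = 286.
x-coordinate, sorted with cumulative weight:
  x=1 (Zone IV, w=45) cum 45
  x=2 (Zone VI, w=11) cum 56
  x=4 (Zone V, w=70) cum 126
  x=7 (Zone VII, w=35) cum 161
  x=8 (Zone VIII, w=50) cum 211
  x=10 (Zone I, w=100) cum 311  ← median
  x=11 (Zone II, w=11) cum 322
  x=12 (Zone III, w=250) cum 572
⇒ x* = 10
y-coordinate, sorted with cumulative weight:
  y=3 (Zone II, w=11) cum 11
  y=4 (Zone III, w=250) cum 261
  y=4 (Zone IV, w=45) cum 306  ← median
  y=4 (Zone VII, w=35) cum 341
  y=6 (Zone VIII, w=50) cum 391
  y=7 (Zone VI, w=11) cum 402
  y=10 (Zone V, w=70) cum 472
  y=12 (Zone I, w=100) cum 572
⇒ y* = 4

(10, 4)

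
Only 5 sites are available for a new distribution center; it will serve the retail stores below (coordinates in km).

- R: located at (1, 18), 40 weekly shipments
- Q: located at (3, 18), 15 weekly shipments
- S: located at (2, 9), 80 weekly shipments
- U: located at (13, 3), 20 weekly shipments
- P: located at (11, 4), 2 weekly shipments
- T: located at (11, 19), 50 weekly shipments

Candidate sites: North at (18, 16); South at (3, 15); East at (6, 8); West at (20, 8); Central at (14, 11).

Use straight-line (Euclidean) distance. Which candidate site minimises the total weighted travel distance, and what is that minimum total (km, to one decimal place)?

Total weighted distance at each candidate:
  North (18, 16): total = 2996.0
  South (3, 15): total = 1462.7
  East (6, 8): total = 1722.7
  West (20, 8): total = 3499.3
  Central (14, 11): total = 2363.1
Minimum is at South with total 1462.7 km.

South, total 1462.7 km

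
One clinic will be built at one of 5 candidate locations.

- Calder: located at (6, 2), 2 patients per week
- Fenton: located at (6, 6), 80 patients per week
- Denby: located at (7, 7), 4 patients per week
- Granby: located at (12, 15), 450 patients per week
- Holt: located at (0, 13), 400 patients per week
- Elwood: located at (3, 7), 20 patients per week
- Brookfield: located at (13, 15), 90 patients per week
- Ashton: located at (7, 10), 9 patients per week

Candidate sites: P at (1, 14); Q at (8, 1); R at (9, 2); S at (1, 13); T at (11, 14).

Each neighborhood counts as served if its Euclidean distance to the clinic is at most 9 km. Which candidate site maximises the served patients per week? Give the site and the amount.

T, covering 553

Coverage radius r = 9 km; a point is covered iff (Δx)²+(Δy)² ≤ 9² = 81.
  P (1, 14): covers {Holt, Elwood, Ashton} → 429
  Q (8, 1): covers {Calder, Fenton, Denby, Elwood} → 106
  R (9, 2): covers {Calder, Fenton, Denby, Elwood, Ashton} → 115
  S (1, 13): covers {Fenton, Denby, Holt, Elwood, Ashton} → 513
  T (11, 14): covers {Denby, Granby, Brookfield, Ashton} → 553
Maximum coverage at T: 553 patients per week.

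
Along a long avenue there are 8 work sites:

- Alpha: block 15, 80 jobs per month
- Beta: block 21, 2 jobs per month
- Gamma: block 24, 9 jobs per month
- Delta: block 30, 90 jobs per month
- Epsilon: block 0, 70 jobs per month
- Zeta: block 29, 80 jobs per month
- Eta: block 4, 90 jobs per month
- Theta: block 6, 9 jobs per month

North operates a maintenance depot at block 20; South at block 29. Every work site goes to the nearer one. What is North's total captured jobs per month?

The indifferent point is the midpoint (20+29)/2 = 24.5; work sites left of it (closer to North at 20) go to North, those right go to South.
  Epsilon at 0 (w=70) → North
  Eta at 4 (w=90) → North
  Theta at 6 (w=9) → North
  Alpha at 15 (w=80) → North
  Beta at 21 (w=2) → North
  Gamma at 24 (w=9) → North
  Zeta at 29 (w=80) → South
  Delta at 30 (w=90) → South
North captures 260; South captures 170.

260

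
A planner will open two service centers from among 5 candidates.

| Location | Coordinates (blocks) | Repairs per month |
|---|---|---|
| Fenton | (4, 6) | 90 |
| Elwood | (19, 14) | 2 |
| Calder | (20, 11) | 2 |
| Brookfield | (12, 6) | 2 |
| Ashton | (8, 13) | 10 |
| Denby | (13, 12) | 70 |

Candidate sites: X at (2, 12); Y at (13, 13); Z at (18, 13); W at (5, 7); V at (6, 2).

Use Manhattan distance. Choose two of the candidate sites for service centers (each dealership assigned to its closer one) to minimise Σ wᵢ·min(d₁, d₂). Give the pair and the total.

Evaluate every pair (each demand assigned to the nearer of the two):
  {Y, W}: total = 348
  {Y, V}: total = 708
  {Z, W}: total = 718
  {X, Y}: total = 888
  {Z, V}: total = 1092
  {X, W}: total = 1112
  {X, Z}: total = 1248
  {W, V}: total = 1276
  {X, V}: total = 1476
  {Y, Z}: total = 1588
Best pair: {Y, W} with total 348.

{Y, W}, total 348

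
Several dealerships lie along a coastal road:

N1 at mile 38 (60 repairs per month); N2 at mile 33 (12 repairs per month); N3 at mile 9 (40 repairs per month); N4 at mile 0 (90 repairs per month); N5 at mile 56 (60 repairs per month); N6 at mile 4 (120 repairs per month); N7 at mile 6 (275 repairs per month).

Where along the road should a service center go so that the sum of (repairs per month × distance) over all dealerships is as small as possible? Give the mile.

x = 6

For a sum of weighted absolute distances on a line, the optimum is the weighted median (not the mean). Total weight W = 657; half-weight = 328.5.
Sort by position and accumulate weight:
  mile 0 (N4, w=90) → cum 90
  mile 4 (N6, w=120) → cum 210
  mile 6 (N7, w=275) → cum 485  ≥ 328.5 → median here
  mile 9 (N3, w=40) → cum 525
  mile 33 (N2, w=12) → cum 537
  mile 38 (N1, w=60) → cum 597
  mile 56 (N5, w=60) → cum 657
Optimal location: mile 6.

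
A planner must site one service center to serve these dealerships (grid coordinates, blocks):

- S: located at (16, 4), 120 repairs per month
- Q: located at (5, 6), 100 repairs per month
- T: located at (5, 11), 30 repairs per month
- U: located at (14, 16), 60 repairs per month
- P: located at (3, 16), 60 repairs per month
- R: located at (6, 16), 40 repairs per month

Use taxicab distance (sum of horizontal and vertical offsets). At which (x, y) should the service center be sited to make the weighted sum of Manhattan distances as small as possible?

Manhattan distance separates: Σwᵢ(|x−xᵢ|+|y−yᵢ|) = Σwᵢ|x−xᵢ| + Σwᵢ|y−yᵢ|, so x and y are optimised independently as 1-D weighted medians.
Total weight W = 410; half = 205.
x-coordinate, sorted with cumulative weight:
  x=3 (P, w=60) cum 60
  x=5 (Q, w=100) cum 160
  x=5 (T, w=30) cum 190
  x=6 (R, w=40) cum 230  ← median
  x=14 (U, w=60) cum 290
  x=16 (S, w=120) cum 410
⇒ x* = 6
y-coordinate, sorted with cumulative weight:
  y=4 (S, w=120) cum 120
  y=6 (Q, w=100) cum 220  ← median
  y=11 (T, w=30) cum 250
  y=16 (U, w=60) cum 310
  y=16 (P, w=60) cum 370
  y=16 (R, w=40) cum 410
⇒ y* = 6

(6, 6)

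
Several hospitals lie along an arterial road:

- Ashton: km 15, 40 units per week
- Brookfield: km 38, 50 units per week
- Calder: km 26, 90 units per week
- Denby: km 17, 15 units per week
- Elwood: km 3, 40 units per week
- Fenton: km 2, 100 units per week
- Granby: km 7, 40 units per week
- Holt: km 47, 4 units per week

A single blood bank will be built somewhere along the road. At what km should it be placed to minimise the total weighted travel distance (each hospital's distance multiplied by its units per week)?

x = 15

For a sum of weighted absolute distances on a line, the optimum is the weighted median (not the mean). Total weight W = 379; half-weight = 189.5.
Sort by position and accumulate weight:
  km 2 (Fenton, w=100) → cum 100
  km 3 (Elwood, w=40) → cum 140
  km 7 (Granby, w=40) → cum 180
  km 15 (Ashton, w=40) → cum 220  ≥ 189.5 → median here
  km 17 (Denby, w=15) → cum 235
  km 26 (Calder, w=90) → cum 325
  km 38 (Brookfield, w=50) → cum 375
  km 47 (Holt, w=4) → cum 379
Optimal location: km 15.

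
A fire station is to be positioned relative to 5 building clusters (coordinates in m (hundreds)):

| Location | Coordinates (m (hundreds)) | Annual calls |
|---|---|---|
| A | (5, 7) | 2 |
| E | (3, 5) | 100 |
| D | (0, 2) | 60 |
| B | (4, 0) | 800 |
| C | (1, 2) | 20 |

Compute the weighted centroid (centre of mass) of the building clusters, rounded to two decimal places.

(3.59, 0.69)

The minimiser of Σwᵢ‖p−pᵢ‖² is the weighted centroid p* = (Σwᵢpᵢ)/(Σwᵢ).
Σwᵢ = 982.
Σwᵢxᵢ = 2·5 + 100·3 + 60·0 + 800·4 + 20·1 = 3530.
Σwᵢyᵢ = 2·7 + 100·5 + 60·2 + 800·0 + 20·2 = 674.
x* = 3530/982 = 3.59, y* = 674/982 = 0.69.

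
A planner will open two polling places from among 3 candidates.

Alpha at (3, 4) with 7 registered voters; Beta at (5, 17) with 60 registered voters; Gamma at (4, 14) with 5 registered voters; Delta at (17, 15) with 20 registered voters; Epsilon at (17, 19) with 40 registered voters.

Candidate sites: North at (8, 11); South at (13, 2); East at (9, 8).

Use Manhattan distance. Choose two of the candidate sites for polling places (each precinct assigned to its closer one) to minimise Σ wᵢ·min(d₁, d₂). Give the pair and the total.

{North, East}, total 1585

Evaluate every pair (each demand assigned to the nearer of the two):
  {North, East}: total = 1585
  {North, South}: total = 1599
  {South, East}: total = 1965
Best pair: {North, East} with total 1585.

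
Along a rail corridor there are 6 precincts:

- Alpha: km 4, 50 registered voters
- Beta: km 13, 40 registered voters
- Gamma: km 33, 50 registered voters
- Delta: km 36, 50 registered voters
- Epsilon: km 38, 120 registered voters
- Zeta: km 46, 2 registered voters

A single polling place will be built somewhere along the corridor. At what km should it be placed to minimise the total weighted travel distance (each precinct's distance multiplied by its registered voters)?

x = 36

For a sum of weighted absolute distances on a line, the optimum is the weighted median (not the mean). Total weight W = 312; half-weight = 156.
Sort by position and accumulate weight:
  km 4 (Alpha, w=50) → cum 50
  km 13 (Beta, w=40) → cum 90
  km 33 (Gamma, w=50) → cum 140
  km 36 (Delta, w=50) → cum 190  ≥ 156 → median here
  km 38 (Epsilon, w=120) → cum 310
  km 46 (Zeta, w=2) → cum 312
Optimal location: km 36.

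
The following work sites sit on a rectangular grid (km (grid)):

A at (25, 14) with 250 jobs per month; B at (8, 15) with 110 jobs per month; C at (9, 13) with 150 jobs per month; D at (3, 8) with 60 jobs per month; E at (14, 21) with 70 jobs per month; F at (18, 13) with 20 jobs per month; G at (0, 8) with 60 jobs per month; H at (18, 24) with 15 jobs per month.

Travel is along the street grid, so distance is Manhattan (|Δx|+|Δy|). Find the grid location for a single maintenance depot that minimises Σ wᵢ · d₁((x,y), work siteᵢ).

(9, 14)

Manhattan distance separates: Σwᵢ(|x−xᵢ|+|y−yᵢ|) = Σwᵢ|x−xᵢ| + Σwᵢ|y−yᵢ|, so x and y are optimised independently as 1-D weighted medians.
Total weight W = 735; half = 367.5.
x-coordinate, sorted with cumulative weight:
  x=0 (G, w=60) cum 60
  x=3 (D, w=60) cum 120
  x=8 (B, w=110) cum 230
  x=9 (C, w=150) cum 380  ← median
  x=14 (E, w=70) cum 450
  x=18 (F, w=20) cum 470
  x=18 (H, w=15) cum 485
  x=25 (A, w=250) cum 735
⇒ x* = 9
y-coordinate, sorted with cumulative weight:
  y=8 (D, w=60) cum 60
  y=8 (G, w=60) cum 120
  y=13 (C, w=150) cum 270
  y=13 (F, w=20) cum 290
  y=14 (A, w=250) cum 540  ← median
  y=15 (B, w=110) cum 650
  y=21 (E, w=70) cum 720
  y=24 (H, w=15) cum 735
⇒ y* = 14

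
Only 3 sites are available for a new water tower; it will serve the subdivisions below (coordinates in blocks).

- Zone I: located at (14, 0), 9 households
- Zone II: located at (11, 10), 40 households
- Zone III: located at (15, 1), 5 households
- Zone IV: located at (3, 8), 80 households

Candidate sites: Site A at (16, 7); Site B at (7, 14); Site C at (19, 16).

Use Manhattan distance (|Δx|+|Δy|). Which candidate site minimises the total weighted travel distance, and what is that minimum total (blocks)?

Total weighted distance at each candidate:
  Site A (16, 7): total = 1556
  Site B (7, 14): total = 1414
  Site C (19, 16): total = 2764
Minimum is at Site B with total 1414 blocks.

Site B, total 1414 blocks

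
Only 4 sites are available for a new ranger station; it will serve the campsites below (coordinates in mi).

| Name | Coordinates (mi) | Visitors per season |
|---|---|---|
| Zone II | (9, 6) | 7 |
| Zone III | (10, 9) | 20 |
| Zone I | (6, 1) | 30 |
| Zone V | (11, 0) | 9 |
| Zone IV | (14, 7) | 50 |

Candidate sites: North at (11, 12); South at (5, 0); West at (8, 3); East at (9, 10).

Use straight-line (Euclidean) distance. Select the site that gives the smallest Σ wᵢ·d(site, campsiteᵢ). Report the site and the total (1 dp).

Total weighted distance at each candidate:
  North (11, 12): total = 869.6
  South (5, 0): total = 922.9
  West (8, 3): total = 632.2
  East (9, 10): total = 724.2
Minimum is at West with total 632.2 mi.

West, total 632.2 mi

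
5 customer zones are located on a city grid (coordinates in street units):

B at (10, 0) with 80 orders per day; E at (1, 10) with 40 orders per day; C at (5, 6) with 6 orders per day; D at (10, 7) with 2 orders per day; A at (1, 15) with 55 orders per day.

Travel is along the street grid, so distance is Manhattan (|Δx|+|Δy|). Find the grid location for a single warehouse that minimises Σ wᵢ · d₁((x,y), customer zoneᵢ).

(1, 10)

Manhattan distance separates: Σwᵢ(|x−xᵢ|+|y−yᵢ|) = Σwᵢ|x−xᵢ| + Σwᵢ|y−yᵢ|, so x and y are optimised independently as 1-D weighted medians.
Total weight W = 183; half = 91.5.
x-coordinate, sorted with cumulative weight:
  x=1 (E, w=40) cum 40
  x=1 (A, w=55) cum 95  ← median
  x=5 (C, w=6) cum 101
  x=10 (B, w=80) cum 181
  x=10 (D, w=2) cum 183
⇒ x* = 1
y-coordinate, sorted with cumulative weight:
  y=0 (B, w=80) cum 80
  y=6 (C, w=6) cum 86
  y=7 (D, w=2) cum 88
  y=10 (E, w=40) cum 128  ← median
  y=15 (A, w=55) cum 183
⇒ y* = 10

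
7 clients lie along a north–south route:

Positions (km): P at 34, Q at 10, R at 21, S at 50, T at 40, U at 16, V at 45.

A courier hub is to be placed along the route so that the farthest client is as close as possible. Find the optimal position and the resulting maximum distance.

The 1-center on a line is the midpoint of the two extreme points: leftmost at 10, rightmost at 50.
Optimal location = (10 + 50)/2 = 30; maximum distance = (50 − 10)/2 = 20.

location 30, max distance 20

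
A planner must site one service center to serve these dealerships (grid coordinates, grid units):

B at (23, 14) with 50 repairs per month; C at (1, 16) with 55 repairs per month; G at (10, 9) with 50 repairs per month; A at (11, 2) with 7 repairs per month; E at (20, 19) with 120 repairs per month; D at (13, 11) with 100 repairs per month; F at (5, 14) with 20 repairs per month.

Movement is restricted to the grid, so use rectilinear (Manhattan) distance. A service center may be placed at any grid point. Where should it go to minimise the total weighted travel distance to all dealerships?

Manhattan distance separates: Σwᵢ(|x−xᵢ|+|y−yᵢ|) = Σwᵢ|x−xᵢ| + Σwᵢ|y−yᵢ|, so x and y are optimised independently as 1-D weighted medians.
Total weight W = 402; half = 201.
x-coordinate, sorted with cumulative weight:
  x=1 (C, w=55) cum 55
  x=5 (F, w=20) cum 75
  x=10 (G, w=50) cum 125
  x=11 (A, w=7) cum 132
  x=13 (D, w=100) cum 232  ← median
  x=20 (E, w=120) cum 352
  x=23 (B, w=50) cum 402
⇒ x* = 13
y-coordinate, sorted with cumulative weight:
  y=2 (A, w=7) cum 7
  y=9 (G, w=50) cum 57
  y=11 (D, w=100) cum 157
  y=14 (B, w=50) cum 207  ← median
  y=14 (F, w=20) cum 227
  y=16 (C, w=55) cum 282
  y=19 (E, w=120) cum 402
⇒ y* = 14

(13, 14)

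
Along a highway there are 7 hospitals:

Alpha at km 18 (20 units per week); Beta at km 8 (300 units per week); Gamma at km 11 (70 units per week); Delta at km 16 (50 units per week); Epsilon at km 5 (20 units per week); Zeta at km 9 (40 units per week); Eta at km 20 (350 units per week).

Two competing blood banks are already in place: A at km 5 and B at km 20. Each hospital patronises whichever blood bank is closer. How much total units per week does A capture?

430

The indifferent point is the midpoint (5+20)/2 = 12.5; hospitals left of it (closer to A at 5) go to A, those right go to B.
  Epsilon at 5 (w=20) → A
  Beta at 8 (w=300) → A
  Zeta at 9 (w=40) → A
  Gamma at 11 (w=70) → A
  Delta at 16 (w=50) → B
  Alpha at 18 (w=20) → B
  Eta at 20 (w=350) → B
A captures 430; B captures 420.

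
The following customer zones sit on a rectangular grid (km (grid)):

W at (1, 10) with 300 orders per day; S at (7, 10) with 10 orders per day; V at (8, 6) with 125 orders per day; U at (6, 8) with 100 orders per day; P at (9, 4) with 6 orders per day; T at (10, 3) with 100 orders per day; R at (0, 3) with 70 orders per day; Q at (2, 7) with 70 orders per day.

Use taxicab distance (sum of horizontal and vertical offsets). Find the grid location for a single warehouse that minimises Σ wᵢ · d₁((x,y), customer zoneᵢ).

Manhattan distance separates: Σwᵢ(|x−xᵢ|+|y−yᵢ|) = Σwᵢ|x−xᵢ| + Σwᵢ|y−yᵢ|, so x and y are optimised independently as 1-D weighted medians.
Total weight W = 781; half = 390.5.
x-coordinate, sorted with cumulative weight:
  x=0 (R, w=70) cum 70
  x=1 (W, w=300) cum 370
  x=2 (Q, w=70) cum 440  ← median
  x=6 (U, w=100) cum 540
  x=7 (S, w=10) cum 550
  x=8 (V, w=125) cum 675
  x=9 (P, w=6) cum 681
  x=10 (T, w=100) cum 781
⇒ x* = 2
y-coordinate, sorted with cumulative weight:
  y=3 (T, w=100) cum 100
  y=3 (R, w=70) cum 170
  y=4 (P, w=6) cum 176
  y=6 (V, w=125) cum 301
  y=7 (Q, w=70) cum 371
  y=8 (U, w=100) cum 471  ← median
  y=10 (W, w=300) cum 771
  y=10 (S, w=10) cum 781
⇒ y* = 8

(2, 8)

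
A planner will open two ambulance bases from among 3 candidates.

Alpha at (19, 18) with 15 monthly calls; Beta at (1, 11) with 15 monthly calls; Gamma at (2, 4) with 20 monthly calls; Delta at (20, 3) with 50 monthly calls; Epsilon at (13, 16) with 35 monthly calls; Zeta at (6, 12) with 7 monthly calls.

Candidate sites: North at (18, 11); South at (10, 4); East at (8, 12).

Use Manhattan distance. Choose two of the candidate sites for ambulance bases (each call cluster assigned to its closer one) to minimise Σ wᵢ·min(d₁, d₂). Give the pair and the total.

{North, East}, total 1349

Evaluate every pair (each demand assigned to the nearer of the two):
  {North, East}: total = 1349
  {South, East}: total = 1414
  {North, South}: total = 1454
Best pair: {North, East} with total 1349.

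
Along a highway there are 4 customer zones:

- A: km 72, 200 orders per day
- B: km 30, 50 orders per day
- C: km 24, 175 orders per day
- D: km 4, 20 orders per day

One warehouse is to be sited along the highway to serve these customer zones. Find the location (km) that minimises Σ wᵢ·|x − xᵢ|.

For a sum of weighted absolute distances on a line, the optimum is the weighted median (not the mean). Total weight W = 445; half-weight = 222.5.
Sort by position and accumulate weight:
  km 4 (D, w=20) → cum 20
  km 24 (C, w=175) → cum 195
  km 30 (B, w=50) → cum 245  ≥ 222.5 → median here
  km 72 (A, w=200) → cum 445
Optimal location: km 30.

x = 30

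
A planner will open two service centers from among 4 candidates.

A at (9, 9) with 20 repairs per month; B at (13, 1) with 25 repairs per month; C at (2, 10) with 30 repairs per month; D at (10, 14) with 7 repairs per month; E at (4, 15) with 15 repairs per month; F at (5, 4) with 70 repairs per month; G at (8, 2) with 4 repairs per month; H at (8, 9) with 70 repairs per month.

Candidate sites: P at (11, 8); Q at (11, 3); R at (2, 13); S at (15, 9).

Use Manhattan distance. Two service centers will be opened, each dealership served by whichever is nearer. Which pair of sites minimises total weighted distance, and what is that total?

{P, R}, total 1500

Evaluate every pair (each demand assigned to the nearer of the two):
  {P, R}: total = 1500
  {P, Q}: total = 1535
  {Q, R}: total = 1609
  {P, S}: total = 1890
  {Q, S}: total = 1961
  {R, S}: total = 1969
Best pair: {P, R} with total 1500.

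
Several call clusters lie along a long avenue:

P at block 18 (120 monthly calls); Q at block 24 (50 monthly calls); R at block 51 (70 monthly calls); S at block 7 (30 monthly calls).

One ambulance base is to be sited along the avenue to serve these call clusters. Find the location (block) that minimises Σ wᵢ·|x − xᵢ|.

For a sum of weighted absolute distances on a line, the optimum is the weighted median (not the mean). Total weight W = 270; half-weight = 135.
Sort by position and accumulate weight:
  block 7 (S, w=30) → cum 30
  block 18 (P, w=120) → cum 150  ≥ 135 → median here
  block 24 (Q, w=50) → cum 200
  block 51 (R, w=70) → cum 270
Optimal location: block 18.

x = 18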